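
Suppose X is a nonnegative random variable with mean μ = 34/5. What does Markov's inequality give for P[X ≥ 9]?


μ = E[X] = 34/5, a = 9.
Markov: P[X ≥ 9] ≤ μ/a = (34/5)/9 = 34/45.
Numerically: ≈ 0.7556.
(Since a = 9 > μ = 6.8000, the bound 34/45 is < 1 and informative.)

P[X ≥ 9] ≤ 34/45 ≈ 0.7556.


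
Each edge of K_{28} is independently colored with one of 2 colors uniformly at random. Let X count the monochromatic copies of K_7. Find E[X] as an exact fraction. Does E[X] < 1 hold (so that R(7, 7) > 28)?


E[X] = C(28, 7) · 2^{1 − 21} = 1184040 · 2^{−20} = 1184040/1048576.
As a reduced fraction: E[X] = 148005/131072 ≈ 1.12919.
Is E[X] < 1? NO.
Since E[X] ≥ 1, the first-moment bound is inconclusive at n = 28; it does NOT by itself certify R(7, 7) > 28.

E[X] = 148005/131072 ≈ 1.12919; E[X] ≥ 1; first-moment method inconclusive here.


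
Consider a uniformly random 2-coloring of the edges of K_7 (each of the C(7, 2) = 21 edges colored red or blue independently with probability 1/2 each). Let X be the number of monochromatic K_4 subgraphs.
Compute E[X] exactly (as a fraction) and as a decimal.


Let X = Σ_S X_S over the C(7, 4) = 35 subsets S of size 4, where X_S = 1 if the K_4 on S is monochromatic.
For a fixed S, the K_4 on S has C(4, 2) = 6 edges. P[all 6 edges red] = (1/2)^6, and likewise for blue, so P[monochromatic] = 2·(1/2)^6 = 2^{1 − 6} = 1/32.
By linearity of expectation: E[X] = C(7, 4) · 2^{1 − 6} = 35 · 1/32 = 35/32.
Numerically: E[X] ≈ 1.093750.

E[X] = C(7,4)·2^(1−C(4,2)) = 35/32 ≈ 1.093750.


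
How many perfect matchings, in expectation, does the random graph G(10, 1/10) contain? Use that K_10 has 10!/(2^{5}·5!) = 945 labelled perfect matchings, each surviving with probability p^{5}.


K_10 has 10!/(2^{5}·5!) = 945 labelled perfect matchings.
For each such perfect matching H, let X_H = 1 if all 5 edges of H are present in G. Then P[X_H = 1] = p^{5} = (1/10)^{5} = 1/100000.
By linearity: E[X] = Σ_H E[X_H] = 945 · p^{5} = 945 · 1/100000 = 189/20000.
Numerically: E[X] ≈ 0.00945.

E[X] = 945 · (1/10)^{5} = 189/20000 ≈ 0.00945.


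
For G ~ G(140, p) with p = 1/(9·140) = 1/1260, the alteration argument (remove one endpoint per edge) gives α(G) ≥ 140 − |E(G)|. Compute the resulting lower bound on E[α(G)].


E[|E(G)|] = C(140, 2)·p = 9730 · (1/1260) = 139/18.
E[α(G)] ≥ n − E[|E(G)|] = 140 − 139/18 = 2381/18.
Numerically: ≈ 132.27778.
(This is only a lower bound; the true E[α(G)] may be larger.)

E[α(G)] ≥ 2381/18 ≈ 132.27778.


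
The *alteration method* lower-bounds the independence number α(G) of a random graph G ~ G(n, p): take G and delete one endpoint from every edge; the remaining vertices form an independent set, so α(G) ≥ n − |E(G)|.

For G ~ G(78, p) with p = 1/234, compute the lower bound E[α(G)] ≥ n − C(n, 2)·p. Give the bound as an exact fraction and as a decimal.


E[|E(G)|] = C(78, 2)·p = 3003 · (1/234) = 77/6.
E[α(G)] ≥ n − E[|E(G)|] = 78 − 77/6 = 391/6.
Numerically: ≈ 65.1667.
(This is only a lower bound; the true E[α(G)] may be larger.)

E[α(G)] ≥ 391/6 ≈ 65.1667.


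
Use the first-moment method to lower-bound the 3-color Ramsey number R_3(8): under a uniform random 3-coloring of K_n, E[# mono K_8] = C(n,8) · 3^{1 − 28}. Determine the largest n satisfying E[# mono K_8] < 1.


We need C(n, 8) · 3^{1 − 28} < 1, i.e. C(n, 8) < 3^{28 − 1} = 7625597484987.
Check values of n near the boundary:
  n = 154: C(154, 8) = 6521818990995; 6521818990995 < 7625597484987? YES
  n = 155: C(155, 8) = 6876747915675; 6876747915675 < 7625597484987? YES
  n = 156: C(156, 8) = 7248464019225; 7248464019225 < 7625597484987? YES
  n = 157: C(157, 8) = 7637643295425; 7637643295425 < 7625597484987? NO
The largest n with C(n, 8) < 7625597484987 is n = 156 (where E[X] = 805384891025/847288609443 ≈ 0.95054). Hence R_3(8) > 156, i.e. R_3(8) ≥ 157.

Largest n = 156; hence R_3(8) > 156.


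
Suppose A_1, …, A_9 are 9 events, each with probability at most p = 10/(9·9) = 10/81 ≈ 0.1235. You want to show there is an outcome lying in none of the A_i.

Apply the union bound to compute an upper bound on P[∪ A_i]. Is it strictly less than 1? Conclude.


Union bound: P[∪_{i=1}^{9} A_i] ≤ Σ_i P[A_i] ≤ 9·p = 9·(10/81) = 10/9.
Numerically: 10/9 ≈ 1.1111.
Is 10/9 < 1? NO.
Since the bound 10/9 is ≥ 1, the union bound is uninformative here; it does NOT by itself certify existence.

9·p = 10/9 ≈ 1.1111; existence NOT certified by the union bound.


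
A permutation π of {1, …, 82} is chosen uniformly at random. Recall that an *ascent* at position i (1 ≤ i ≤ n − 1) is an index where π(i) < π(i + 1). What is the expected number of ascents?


Write X = Σ X_I over i = 1, …, 81, with X_I the indicator of one ascent.
There are 81 indicators.
For each fixed i, the pair (π(i), π(i+1)) is a uniformly random ordered pair of distinct values from {1, …, 82}; by symmetry P[π(i) < π(i+1)] = 1/2.
By linearity: E[X] = 81 · (1/2) = (82 − 1) · (1/2) = 81/2 ≈ 40.50000.

E[X] = 81/2 = 40.50000.


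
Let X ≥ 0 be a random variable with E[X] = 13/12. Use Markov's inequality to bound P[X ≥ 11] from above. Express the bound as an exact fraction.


μ = E[X] = 13/12, a = 11.
Markov: P[X ≥ 11] ≤ μ/a = (13/12)/11 = 13/132.
Numerically: ≈ 0.098485.
(Since a = 11 > μ = 1.083333, the bound 13/132 is < 1 and informative.)

P[X ≥ 11] ≤ 13/132 ≈ 0.098485.


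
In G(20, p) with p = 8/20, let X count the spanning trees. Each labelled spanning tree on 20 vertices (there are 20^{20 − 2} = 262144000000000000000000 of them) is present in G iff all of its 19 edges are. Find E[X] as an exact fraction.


K_20 has 20^{20 − 2} = 262144000000000000000000 labelled spanning trees.
For each such spanning tree H, let X_H = 1 if all 19 edges of H are present in G. Then P[X_H = 1] = p^{19} = (2/5)^{19} = 524288/19073486328125.
By linearity: E[X] = Σ_H E[X_H] = 262144000000000000000000 · p^{19} = 262144000000000000000000 · 524288/19073486328125 = 36028797018963968/5.
Numerically: E[X] ≈ 7.206e+15.

E[X] = 262144000000000000000000 · (2/5)^{19} = 36028797018963968/5 ≈ 7.206e+15.


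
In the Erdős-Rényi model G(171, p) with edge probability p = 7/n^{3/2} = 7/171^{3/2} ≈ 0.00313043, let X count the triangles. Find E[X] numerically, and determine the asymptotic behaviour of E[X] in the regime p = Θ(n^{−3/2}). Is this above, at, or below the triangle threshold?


Number of potential triangles: C(171, 3) = 818805.
Each occurs with probability p³ ≈ (0.00313043)³ ≈ 3.06769108e-08.
By linearity: E[X] = C(171, 3)·p³ ≈ 818805 · 3.06769108e-08 ≈ 0.025118.
Since α = 3/2 > 1, p = c/n^{3/2} = o(1/n) is below the triangle threshold p ~ 1/n. Asymptotically E[X] ~ (c³/6)·n^{3(1−α)} = (7³/6)·n^{-1.5} → 0, so by Markov's inequality G has no triangles w.h.p.

E[X] ≈ 0.025118; in regime p = Θ(1/n^{3/2}) E[X] tends to 0 (below the triangle threshold p ~ 1/n).


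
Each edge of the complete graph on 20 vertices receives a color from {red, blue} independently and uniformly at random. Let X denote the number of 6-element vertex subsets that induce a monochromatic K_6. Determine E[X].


Let X = Σ_S X_S over the C(20, 6) = 38760 subsets S of size 6, where X_S = 1 if the K_6 on S is monochromatic.
For a fixed S, the K_6 on S has C(6, 2) = 15 edges. P[all 15 edges red] = (1/2)^15, and likewise for blue, so P[monochromatic] = 2·(1/2)^15 = 2^{1 − 15} = 1/16384.
By linearity of expectation: E[X] = C(20, 6) · 2^{1 − 15} = 38760 · 1/16384 = 4845/2048.
Numerically: E[X] ≈ 2.36572.

E[X] = C(20,6)·2^(1−C(6,2)) = 4845/2048 ≈ 2.36572.


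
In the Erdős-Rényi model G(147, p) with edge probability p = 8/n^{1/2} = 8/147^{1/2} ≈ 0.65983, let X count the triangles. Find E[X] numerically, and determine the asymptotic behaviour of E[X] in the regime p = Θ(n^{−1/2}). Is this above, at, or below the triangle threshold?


Number of potential triangles: C(147, 3) = 518665.
Each occurs with probability p³ ≈ (0.65983)³ ≈ 2.8727244e-01.
By linearity: E[X] = C(147, 3)·p³ ≈ 518665 · 2.8727244e-01 ≈ 148998.15861.
Since α = 1/2 < 1, p = c/n^{1/2} ≫ 1/n is above the triangle threshold p ~ 1/n. Asymptotically E[X] ~ (c³/6)·n^{3(1−α)} = (8³/6)·n^{1.5} → ∞; triangles are abundant w.h.p.

E[X] ≈ 148998.15861; in regime p = Θ(1/n^{1/2}) E[X] diverges (above the triangle threshold p ~ 1/n).


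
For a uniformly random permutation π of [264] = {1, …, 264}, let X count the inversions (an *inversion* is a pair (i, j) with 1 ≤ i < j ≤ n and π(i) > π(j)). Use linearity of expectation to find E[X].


Write X = Σ X_I over the C(264, 2) = 34716 pairs i < j, with X_I the indicator of one inversion.
There are 34716 indicators.
For each fixed pair i < j, the values π(i) and π(j) are two distinct elements of {1, …, 264} in uniformly random order; by symmetry P[π(i) > π(j)] = 1/2.
By linearity: E[X] = 34716 · (1/2) = C(264, 2) · (1/2) = 34716/2 = 17358 ≈ 17358.0000.

E[X] = 17358 = 17358.0000.


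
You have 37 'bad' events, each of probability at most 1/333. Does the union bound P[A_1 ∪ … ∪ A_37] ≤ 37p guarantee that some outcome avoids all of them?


Union bound: P[∪_{i=1}^{37} A_i] ≤ Σ_i P[A_i] ≤ 37·p = 37·(1/333) = 1/9.
Numerically: 1/9 ≈ 0.111.
Is 1/9 < 1? YES.
Since P[∪ A_i] ≤ 1/9 < 1, the complement has P[∩ A_i^c] ≥ 1 − 1/9 = 8/9 > 0, so some outcome avoids every A_i.

37·p = 1/9 ≈ 0.111; existence CERTIFIED by the union bound.


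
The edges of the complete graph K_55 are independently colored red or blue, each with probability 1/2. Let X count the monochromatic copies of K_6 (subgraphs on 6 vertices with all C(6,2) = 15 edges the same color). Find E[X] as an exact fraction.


Let X = Σ_S X_S over the C(55, 6) = 28989675 subsets S of size 6, where X_S = 1 if the K_6 on S is monochromatic.
For a fixed S, the K_6 on S has C(6, 2) = 15 edges. P[all 15 edges red] = (1/2)^15, and likewise for blue, so P[monochromatic] = 2·(1/2)^15 = 2^{1 − 15} = 1/16384.
By linearity: E[X] = C(55, 6) · 2^{1 − 15} = 28989675 · 1/16384 = 28989675/16384.
Numerically: E[X] ≈ 1769.3893.

E[X] = C(55,6)·2^(1−C(6,2)) = 28989675/16384 ≈ 1769.3893.


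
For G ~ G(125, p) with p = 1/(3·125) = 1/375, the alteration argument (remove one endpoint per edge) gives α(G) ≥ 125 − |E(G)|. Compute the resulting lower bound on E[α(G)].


E[|E(G)|] = C(125, 2)·p = 7750 · (1/375) = 62/3.
E[α(G)] ≥ n − E[|E(G)|] = 125 − 62/3 = 313/3.
Numerically: ≈ 104.3333.
(This is only a lower bound; the true E[α(G)] may be larger.)

E[α(G)] ≥ 313/3 ≈ 104.3333.


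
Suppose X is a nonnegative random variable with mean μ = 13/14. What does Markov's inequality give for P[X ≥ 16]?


μ = E[X] = 13/14, a = 16.
Markov: P[X ≥ 16] ≤ μ/a = (13/14)/16 = 13/224.
Numerically: ≈ 0.05804.
(Since a = 16 > μ = 0.92857, the bound 13/224 is < 1 and informative.)

P[X ≥ 16] ≤ 13/224 ≈ 0.05804.


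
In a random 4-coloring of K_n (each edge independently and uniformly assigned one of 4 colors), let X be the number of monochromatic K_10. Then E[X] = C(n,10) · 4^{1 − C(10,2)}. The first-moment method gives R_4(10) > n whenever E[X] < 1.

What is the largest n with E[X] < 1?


We need C(n, 10) · 4^{1 − 45} < 1, i.e. C(n, 10) < 4^{45 − 1} = 309485009821345068724781056.
Check values of n near the boundary:
  n = 2017: C(2017, 10) = 300324964434452596180990448; 300324964434452596180990448 < 309485009821345068724781056? YES
  n = 2018: C(2018, 10) = 301820606687612220663963508; 301820606687612220663963508 < 309485009821345068724781056? YES
  n = 2019: C(2019, 10) = 303322949179835278009229628; 303322949179835278009229628 < 309485009821345068724781056? YES
  n = 2020: C(2020, 10) = 304832018578739931133653656; 304832018578739931133653656 < 309485009821345068724781056? YES
  n = 2021: C(2021, 10) = 306347841644770462864800616; 306347841644770462864800616 < 309485009821345068724781056? YES
  n = 2022: C(2022, 10) = 307870445231474093395937796; 307870445231474093395937796 < 309485009821345068724781056? YES
  n = 2023: C(2023, 10) = 309399856285778485315440716; 309399856285778485315440716 < 309485009821345068724781056? YES
  n = 2024: C(2024, 10) = 310936101848269937576192656; 310936101848269937576192656 < 309485009821345068724781056? NO
  n = 2025: C(2025, 10) = 312479209053472269772600560; 312479209053472269772600560 < 309485009821345068724781056? NO
  n = 2026: C(2026, 10) = 314029205130126398094885285; 314029205130126398094885285 < 309485009821345068724781056? NO
The largest n with C(n, 10) < 309485009821345068724781056 is n = 2023 (where E[X] = 77349964071444621328860179/77371252455336267181195264 ≈ 1.000). Hence R_4(10) > 2023, i.e. R_4(10) ≥ 2024.

Largest n = 2023; hence R_4(10) > 2023.


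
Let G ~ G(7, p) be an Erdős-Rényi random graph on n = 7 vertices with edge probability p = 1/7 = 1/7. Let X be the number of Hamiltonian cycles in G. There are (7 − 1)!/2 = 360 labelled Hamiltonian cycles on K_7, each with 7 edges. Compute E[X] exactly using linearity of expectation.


K_7 has (7 − 1)!/2 = 360 labelled Hamiltonian cycles.
For each such Hamiltonian cycle H, let X_H = 1 if all 7 edges of H are present in G. Then P[X_H = 1] = p^{7} = (1/7)^{7} = 1/823543.
By linearity of expectation: E[X] = Σ_H E[X_H] = 360 · p^{7} = 360 · 1/823543 = 360/823543.
Numerically: E[X] ≈ 0.000437.

E[X] = 360 · (1/7)^{7} = 360/823543 ≈ 0.000437.


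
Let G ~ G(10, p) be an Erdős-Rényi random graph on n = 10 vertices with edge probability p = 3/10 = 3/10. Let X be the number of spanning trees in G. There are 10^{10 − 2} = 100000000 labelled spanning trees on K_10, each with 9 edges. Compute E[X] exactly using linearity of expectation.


K_10 has 10^{10 − 2} = 100000000 labelled spanning trees.
For each such spanning tree H, let X_H = 1 if all 9 edges of H are present in G. Then P[X_H = 1] = p^{9} = (3/10)^{9} = 19683/1000000000.
By linearity of expectation: E[X] = Σ_H E[X_H] = 100000000 · p^{9} = 100000000 · 19683/1000000000 = 19683/10.
Numerically: E[X] ≈ 1968.

E[X] = 100000000 · (3/10)^{9} = 19683/10 ≈ 1968.


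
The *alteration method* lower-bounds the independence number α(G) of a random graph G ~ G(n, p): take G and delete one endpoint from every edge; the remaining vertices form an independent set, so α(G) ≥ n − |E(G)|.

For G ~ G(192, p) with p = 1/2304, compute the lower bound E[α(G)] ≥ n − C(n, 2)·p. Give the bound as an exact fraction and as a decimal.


E[|E(G)|] = C(192, 2)·p = 18336 · (1/2304) = 191/24.
E[α(G)] ≥ n − E[|E(G)|] = 192 − 191/24 = 4417/24.
Numerically: ≈ 184.042.
(This is only a lower bound; the true E[α(G)] may be larger.)

E[α(G)] ≥ 4417/24 ≈ 184.042.


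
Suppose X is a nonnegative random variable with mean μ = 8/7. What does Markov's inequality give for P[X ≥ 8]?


μ = E[X] = 8/7, a = 8.
Markov: P[X ≥ 8] ≤ μ/a = (8/7)/8 = 1/7.
Numerically: ≈ 0.1429.
(Since a = 8 > μ = 1.1429, the bound 1/7 is < 1 and informative.)

P[X ≥ 8] ≤ 1/7 ≈ 0.1429.


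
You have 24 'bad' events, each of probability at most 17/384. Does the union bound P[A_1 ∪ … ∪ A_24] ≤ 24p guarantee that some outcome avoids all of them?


Union bound: P[∪_{i=1}^{24} A_i] ≤ Σ_i P[A_i] ≤ 24·p = 24·(17/384) = 17/16.
Numerically: 17/16 ≈ 1.0625000.
Is 17/16 < 1? NO.
Since the bound 17/16 is ≥ 1, the union bound is uninformative here; it does NOT by itself certify existence.

24·p = 17/16 ≈ 1.0625000; existence NOT certified by the union bound.


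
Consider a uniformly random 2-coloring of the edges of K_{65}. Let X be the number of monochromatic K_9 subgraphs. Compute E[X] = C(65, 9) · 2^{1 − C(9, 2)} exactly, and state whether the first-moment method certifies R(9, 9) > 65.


E[X] = C(65, 9) · 2^{1 − 36} = 31966749880 · 2^{−35} = 31966749880/34359738368.
As a reduced fraction: E[X] = 3995843735/4294967296 ≈ 0.930355.
Is E[X] < 1? YES.
Since E[X] < 1, there exists a 2-coloring of K_{65} with no monochromatic K_9; hence R(9, 9) > 65.

E[X] = 3995843735/4294967296 ≈ 0.930355; E[X] < 1, so R(9, 9) > 65.


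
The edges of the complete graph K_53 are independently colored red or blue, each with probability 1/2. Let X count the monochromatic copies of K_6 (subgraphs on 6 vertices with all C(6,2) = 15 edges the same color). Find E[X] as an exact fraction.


Let X = Σ_S X_S over the C(53, 6) = 22957480 subsets S of size 6, where X_S = 1 if the K_6 on S is monochromatic.
For a fixed S, the K_6 on S has C(6, 2) = 15 edges. P[all 15 edges red] = (1/2)^15, and likewise for blue, so P[monochromatic] = 2·(1/2)^15 = 2^{1 − 15} = 1/16384.
Summing: E[X] = C(53, 6) · 2^{1 − 15} = 22957480 · 1/16384 = 2869685/2048.
Numerically: E[X] ≈ 1401.21338.

E[X] = C(53,6)·2^(1−C(6,2)) = 2869685/2048 ≈ 1401.21338.


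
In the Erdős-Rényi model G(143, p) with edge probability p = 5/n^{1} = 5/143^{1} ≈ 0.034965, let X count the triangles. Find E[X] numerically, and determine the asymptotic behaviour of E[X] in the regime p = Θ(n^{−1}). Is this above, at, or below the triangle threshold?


Number of potential triangles: C(143, 3) = 477191.
Each occurs with probability p³ ≈ (0.034965)³ ≈ 4.2746632e-05.
By linearity: E[X] = C(143, 3)·p³ ≈ 477191 · 4.2746632e-05 ≈ 20.39831.
Here α = 1, so p = 5/n is exactly at the triangle threshold p ~ 1/n. Asymptotically E[X] → c³/6 = 5³/6 = 125/6 ≈ 20.83333, a bounded constant. In this regime the triangle count is asymptotically Poisson(c³/6).

E[X] ≈ 20.39831; in regime p = Θ(1/n^{1}) E[X] stays bounded (at the triangle threshold p ~ 1/n).


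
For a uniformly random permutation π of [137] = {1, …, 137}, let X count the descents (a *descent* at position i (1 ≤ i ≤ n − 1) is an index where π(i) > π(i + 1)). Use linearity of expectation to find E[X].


Write X = Σ X_I over i = 1, …, 136, with X_I the indicator of one descent.
There are 136 indicators.
For each fixed i, the pair (π(i), π(i+1)) is a uniformly random ordered pair of distinct values from {1, …, 137}; by symmetry P[π(i) > π(i+1)] = 1/2.
By linearity: E[X] = 136 · (1/2) = (137 − 1) · (1/2) = 68 ≈ 68.000.

E[X] = 68 = 68.000.


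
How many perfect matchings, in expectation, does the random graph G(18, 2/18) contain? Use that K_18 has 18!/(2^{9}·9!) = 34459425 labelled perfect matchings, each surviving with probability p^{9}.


K_18 has 18!/(2^{9}·9!) = 34459425 labelled perfect matchings.
For each such perfect matching H, let X_H = 1 if all 9 edges of H are present in G. Then P[X_H = 1] = p^{9} = (1/9)^{9} = 1/387420489.
By linearity: E[X] = Σ_H E[X_H] = 34459425 · p^{9} = 34459425 · 1/387420489 = 425425/4782969.
Numerically: E[X] ≈ 0.08895.

E[X] = 34459425 · (1/9)^{9} = 425425/4782969 ≈ 0.08895.


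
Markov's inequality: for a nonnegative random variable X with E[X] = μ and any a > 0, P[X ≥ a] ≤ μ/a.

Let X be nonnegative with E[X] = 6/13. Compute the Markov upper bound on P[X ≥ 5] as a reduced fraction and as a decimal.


μ = E[X] = 6/13, a = 5.
Markov: P[X ≥ 5] ≤ μ/a = (6/13)/5 = 6/65.
Numerically: ≈ 0.092308.
(Since a = 5 > μ = 0.461538, the bound 6/65 is < 1 and informative.)

P[X ≥ 5] ≤ 6/65 ≈ 0.092308.


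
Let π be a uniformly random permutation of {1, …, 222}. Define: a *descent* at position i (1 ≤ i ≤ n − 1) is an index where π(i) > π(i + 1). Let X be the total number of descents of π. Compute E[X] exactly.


Write X = Σ X_I over i = 1, …, 221, with X_I the indicator of one descent.
There are 221 indicators.
For each fixed i, the pair (π(i), π(i+1)) is a uniformly random ordered pair of distinct values from {1, …, 222}; by symmetry P[π(i) > π(i+1)] = 1/2.
By linearity: E[X] = 221 · (1/2) = (222 − 1) · (1/2) = 221/2 ≈ 110.5000.

E[X] = 221/2 = 110.5000.


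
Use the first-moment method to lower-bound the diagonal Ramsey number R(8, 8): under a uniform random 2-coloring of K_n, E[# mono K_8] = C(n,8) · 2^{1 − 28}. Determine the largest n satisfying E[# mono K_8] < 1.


We need C(n, 8) · 2^{1 − 28} < 1, i.e. C(n, 8) < 2^{28 − 1} = 134217728.
Check values of n near the boundary:
  n = 39: C(39, 8) = 61523748; 61523748 < 134217728? YES
  n = 40: C(40, 8) = 76904685; 76904685 < 134217728? YES
  n = 41: C(41, 8) = 95548245; 95548245 < 134217728? YES
  n = 42: C(42, 8) = 118030185; 118030185 < 134217728? YES
  n = 43: C(43, 8) = 145008513; 145008513 < 134217728? NO
  n = 44: C(44, 8) = 177232627; 177232627 < 134217728? NO
  n = 45: C(45, 8) = 215553195; 215553195 < 134217728? NO
The largest n with C(n, 8) < 134217728 is n = 42 (where E[X] = 118030185/134217728 ≈ 0.8793934). Hence R(8, 8) > 42, i.e. R(8, 8) ≥ 43.

Largest n = 42; hence R(8, 8) > 42.


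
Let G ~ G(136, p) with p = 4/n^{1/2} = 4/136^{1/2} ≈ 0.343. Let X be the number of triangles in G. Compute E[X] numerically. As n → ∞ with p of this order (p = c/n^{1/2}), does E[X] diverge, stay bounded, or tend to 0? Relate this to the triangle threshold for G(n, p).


Number of potential triangles: C(136, 3) = 410040.
Each occurs with probability p³ ≈ (0.343)³ ≈ 4.03526e-02.
By linearity: E[X] = C(136, 3)·p³ ≈ 410040 · 4.03526e-02 ≈ 16546.183.
Since α = 1/2 < 1, p = c/n^{1/2} ≫ 1/n is above the triangle threshold p ~ 1/n. Asymptotically E[X] ~ (c³/6)·n^{3(1−α)} = (4³/6)·n^{1.5} → ∞; triangles are abundant w.h.p.

E[X] ≈ 16546.183; in regime p = Θ(1/n^{1/2}) E[X] diverges (above the triangle threshold p ~ 1/n).


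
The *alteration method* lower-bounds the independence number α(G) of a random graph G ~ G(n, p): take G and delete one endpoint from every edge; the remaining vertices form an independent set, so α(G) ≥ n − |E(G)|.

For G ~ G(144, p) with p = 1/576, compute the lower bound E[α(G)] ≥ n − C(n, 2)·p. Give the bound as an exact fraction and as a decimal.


E[|E(G)|] = C(144, 2)·p = 10296 · (1/576) = 143/8.
E[α(G)] ≥ n − E[|E(G)|] = 144 − 143/8 = 1009/8.
Numerically: ≈ 126.12500.
(This is only a lower bound; the true E[α(G)] may be larger.)

E[α(G)] ≥ 1009/8 ≈ 126.12500.


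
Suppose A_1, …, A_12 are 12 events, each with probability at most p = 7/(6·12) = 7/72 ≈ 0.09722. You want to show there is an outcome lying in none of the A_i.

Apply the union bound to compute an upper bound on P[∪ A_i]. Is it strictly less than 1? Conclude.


Union bound: P[∪_{i=1}^{12} A_i] ≤ Σ_i P[A_i] ≤ 12·p = 12·(7/72) = 7/6.
Numerically: 7/6 ≈ 1.16667.
Is 7/6 < 1? NO.
Since the bound 7/6 is ≥ 1, the union bound is uninformative here; it does NOT by itself certify existence.

12·p = 7/6 ≈ 1.16667; existence NOT certified by the union bound.


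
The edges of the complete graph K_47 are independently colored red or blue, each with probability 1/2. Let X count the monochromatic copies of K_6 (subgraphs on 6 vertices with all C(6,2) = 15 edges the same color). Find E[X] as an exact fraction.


Let X = Σ_S X_S over the C(47, 6) = 10737573 subsets S of size 6, where X_S = 1 if the K_6 on S is monochromatic.
For a fixed S, the K_6 on S has C(6, 2) = 15 edges. P[all 15 edges red] = (1/2)^15, and likewise for blue, so P[monochromatic] = 2·(1/2)^15 = 2^{1 − 15} = 1/16384.
By linearity of expectation: E[X] = C(47, 6) · 2^{1 − 15} = 10737573 · 1/16384 = 10737573/16384.
Numerically: E[X] ≈ 655.3694.

E[X] = C(47,6)·2^(1−C(6,2)) = 10737573/16384 ≈ 655.3694.


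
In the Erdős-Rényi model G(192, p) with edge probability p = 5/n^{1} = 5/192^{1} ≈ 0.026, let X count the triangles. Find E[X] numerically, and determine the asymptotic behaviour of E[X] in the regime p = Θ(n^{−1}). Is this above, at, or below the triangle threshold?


Number of potential triangles: C(192, 3) = 1161280.
Each occurs with probability p³ ≈ (0.026)³ ≈ 1.76606e-05.
By linearity: E[X] = C(192, 3)·p³ ≈ 1161280 · 1.76606e-05 ≈ 20.509.
Here α = 1, so p = 5/n is exactly at the triangle threshold p ~ 1/n. Asymptotically E[X] → c³/6 = 5³/6 = 125/6 ≈ 20.833, a bounded constant. In this regime the triangle count is asymptotically Poisson(c³/6).

E[X] ≈ 20.509; in regime p = Θ(1/n^{1}) E[X] stays bounded (at the triangle threshold p ~ 1/n).


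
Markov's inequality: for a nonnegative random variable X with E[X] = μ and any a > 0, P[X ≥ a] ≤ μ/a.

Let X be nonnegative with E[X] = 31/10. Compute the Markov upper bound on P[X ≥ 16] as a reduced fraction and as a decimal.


μ = E[X] = 31/10, a = 16.
Markov: P[X ≥ 16] ≤ μ/a = (31/10)/16 = 31/160.
Numerically: ≈ 0.193750.
(Since a = 16 > μ = 3.100000, the bound 31/160 is < 1 and informative.)

P[X ≥ 16] ≤ 31/160 ≈ 0.193750.


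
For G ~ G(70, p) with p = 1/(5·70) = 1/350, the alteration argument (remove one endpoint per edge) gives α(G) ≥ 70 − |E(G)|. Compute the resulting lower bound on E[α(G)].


E[|E(G)|] = C(70, 2)·p = 2415 · (1/350) = 69/10.
E[α(G)] ≥ n − E[|E(G)|] = 70 − 69/10 = 631/10.
Numerically: ≈ 63.100.
(This is only a lower bound; the true E[α(G)] may be larger.)

E[α(G)] ≥ 631/10 ≈ 63.100.


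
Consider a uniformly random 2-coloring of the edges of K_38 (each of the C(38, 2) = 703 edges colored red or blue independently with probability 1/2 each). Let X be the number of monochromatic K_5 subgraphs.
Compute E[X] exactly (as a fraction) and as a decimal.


Let X = Σ_S X_S over the C(38, 5) = 501942 subsets S of size 5, where X_S = 1 if the K_5 on S is monochromatic.
For a fixed S, the K_5 on S has C(5, 2) = 10 edges. P[all 10 edges red] = (1/2)^10, and likewise for blue, so P[monochromatic] = 2·(1/2)^10 = 2^{1 − 10} = 1/512.
By linearity of expectation: E[X] = C(38, 5) · 2^{1 − 10} = 501942 · 1/512 = 250971/256.
Numerically: E[X] ≈ 980.355469.

E[X] = C(38,5)·2^(1−C(5,2)) = 250971/256 ≈ 980.355469.


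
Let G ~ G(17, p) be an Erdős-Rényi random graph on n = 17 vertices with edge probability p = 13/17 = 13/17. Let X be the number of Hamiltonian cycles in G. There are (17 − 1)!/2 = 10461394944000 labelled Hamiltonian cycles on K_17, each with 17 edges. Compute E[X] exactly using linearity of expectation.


K_17 has (17 − 1)!/2 = 10461394944000 labelled Hamiltonian cycles.
For each such Hamiltonian cycle H, let X_H = 1 if all 17 edges of H are present in G. Then P[X_H = 1] = p^{17} = (13/17)^{17} = 8650415919381337933/827240261886336764177.
By linearity of expectation: E[X] = Σ_H E[X_H] = 10461394944000 · p^{17} = 10461394944000 · 8650415919381337933/827240261886336764177 = 90495417362513040260241610752000/827240261886336764177.
Numerically: E[X] ≈ 1.09e+11.

E[X] = 10461394944000 · (13/17)^{17} = 90495417362513040260241610752000/827240261886336764177 ≈ 1.09e+11.


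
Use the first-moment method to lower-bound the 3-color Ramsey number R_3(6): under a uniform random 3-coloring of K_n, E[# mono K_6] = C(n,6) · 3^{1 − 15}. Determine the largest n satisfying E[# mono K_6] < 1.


We need C(n, 6) · 3^{1 − 15} < 1, i.e. C(n, 6) < 3^{15 − 1} = 4782969.
Check values of n near the boundary:
  n = 38: C(38, 6) = 2760681; 2760681 < 4782969? YES
  n = 39: C(39, 6) = 3262623; 3262623 < 4782969? YES
  n = 40: C(40, 6) = 3838380; 3838380 < 4782969? YES
  n = 41: C(41, 6) = 4496388; 4496388 < 4782969? YES
  n = 42: C(42, 6) = 5245786; 5245786 < 4782969? NO
  n = 43: C(43, 6) = 6096454; 6096454 < 4782969? NO
  n = 44: C(44, 6) = 7059052; 7059052 < 4782969? NO
The largest n with C(n, 6) < 4782969 is n = 41 (where E[X] = 1498796/1594323 ≈ 0.9401). Hence R_3(6) > 41, i.e. R_3(6) ≥ 42.

Largest n = 41; hence R_3(6) > 41.


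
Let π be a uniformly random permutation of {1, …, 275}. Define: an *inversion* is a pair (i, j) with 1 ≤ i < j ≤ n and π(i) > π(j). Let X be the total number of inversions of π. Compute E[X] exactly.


Write X = Σ X_I over the C(275, 2) = 37675 pairs i < j, with X_I the indicator of one inversion.
There are 37675 indicators.
For each fixed pair i < j, the values π(i) and π(j) are two distinct elements of {1, …, 275} in uniformly random order; by symmetry P[π(i) > π(j)] = 1/2.
By linearity: E[X] = 37675 · (1/2) = C(275, 2) · (1/2) = 37675/2 = 37675/2 ≈ 18837.500000.

E[X] = 37675/2 = 18837.500000.


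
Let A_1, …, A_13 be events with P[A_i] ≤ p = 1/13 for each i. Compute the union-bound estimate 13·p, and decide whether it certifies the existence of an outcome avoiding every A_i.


Union bound: P[∪_{i=1}^{13} A_i] ≤ Σ_i P[A_i] ≤ 13·p = 13·(1/13) = 1.
Numerically: 1 ≈ 1.000.
Is 1 < 1? NO.
Since the bound 1 is ≥ 1, the union bound is uninformative here; it does NOT by itself certify existence.

13·p = 1 ≈ 1.000; existence NOT certified by the union bound.


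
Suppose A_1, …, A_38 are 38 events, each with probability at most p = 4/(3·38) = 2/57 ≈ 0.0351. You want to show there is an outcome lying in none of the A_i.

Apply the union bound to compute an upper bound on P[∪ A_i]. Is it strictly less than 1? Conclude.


Union bound: P[∪_{i=1}^{38} A_i] ≤ Σ_i P[A_i] ≤ 38·p = 38·(2/57) = 4/3.
Numerically: 4/3 ≈ 1.3333.
Is 4/3 < 1? NO.
Since the bound 4/3 is ≥ 1, the union bound is uninformative here; it does NOT by itself certify existence.

38·p = 4/3 ≈ 1.3333; existence NOT certified by the union bound.


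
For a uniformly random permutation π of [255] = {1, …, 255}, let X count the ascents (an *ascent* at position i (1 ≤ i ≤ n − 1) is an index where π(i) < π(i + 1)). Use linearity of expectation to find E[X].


Write X = Σ X_I over i = 1, …, 254, with X_I the indicator of one ascent.
There are 254 indicators.
For each fixed i, the pair (π(i), π(i+1)) is a uniformly random ordered pair of distinct values from {1, …, 255}; by symmetry P[π(i) < π(i+1)] = 1/2.
By linearity: E[X] = 254 · (1/2) = (255 − 1) · (1/2) = 127 ≈ 127.000000.

E[X] = 127 = 127.000000.


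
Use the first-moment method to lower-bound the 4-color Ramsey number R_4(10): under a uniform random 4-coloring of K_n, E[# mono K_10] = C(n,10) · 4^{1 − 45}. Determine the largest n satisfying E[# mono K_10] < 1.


We need C(n, 10) · 4^{1 − 45} < 1, i.e. C(n, 10) < 4^{45 − 1} = 309485009821345068724781056.
Check values of n near the boundary:
  n = 2017: C(2017, 10) = 300324964434452596180990448; 300324964434452596180990448 < 309485009821345068724781056? YES
  n = 2018: C(2018, 10) = 301820606687612220663963508; 301820606687612220663963508 < 309485009821345068724781056? YES
  n = 2019: C(2019, 10) = 303322949179835278009229628; 303322949179835278009229628 < 309485009821345068724781056? YES
  n = 2020: C(2020, 10) = 304832018578739931133653656; 304832018578739931133653656 < 309485009821345068724781056? YES
  n = 2021: C(2021, 10) = 306347841644770462864800616; 306347841644770462864800616 < 309485009821345068724781056? YES
  n = 2022: C(2022, 10) = 307870445231474093395937796; 307870445231474093395937796 < 309485009821345068724781056? YES
  n = 2023: C(2023, 10) = 309399856285778485315440716; 309399856285778485315440716 < 309485009821345068724781056? YES
  n = 2024: C(2024, 10) = 310936101848269937576192656; 310936101848269937576192656 < 309485009821345068724781056? NO
The largest n with C(n, 10) < 309485009821345068724781056 is n = 2023 (where E[X] = 77349964071444621328860179/77371252455336267181195264 ≈ 1.000). Hence R_4(10) > 2023, i.e. R_4(10) ≥ 2024.

Largest n = 2023; hence R_4(10) > 2023.


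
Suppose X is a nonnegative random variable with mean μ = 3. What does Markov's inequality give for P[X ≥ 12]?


μ = E[X] = 3, a = 12.
Markov: P[X ≥ 12] ≤ μ/a = (3)/12 = 1/4.
Numerically: ≈ 0.2500.
(Since a = 12 > μ = 3.0000, the bound 1/4 is < 1 and informative.)

P[X ≥ 12] ≤ 1/4 ≈ 0.2500.


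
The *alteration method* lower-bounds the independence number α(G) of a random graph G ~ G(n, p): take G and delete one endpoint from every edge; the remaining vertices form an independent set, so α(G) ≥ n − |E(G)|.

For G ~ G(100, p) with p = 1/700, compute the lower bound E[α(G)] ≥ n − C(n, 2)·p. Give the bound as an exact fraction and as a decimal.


E[|E(G)|] = C(100, 2)·p = 4950 · (1/700) = 99/14.
E[α(G)] ≥ n − E[|E(G)|] = 100 − 99/14 = 1301/14.
Numerically: ≈ 92.9286.
(This is only a lower bound; the true E[α(G)] may be larger.)

E[α(G)] ≥ 1301/14 ≈ 92.9286.


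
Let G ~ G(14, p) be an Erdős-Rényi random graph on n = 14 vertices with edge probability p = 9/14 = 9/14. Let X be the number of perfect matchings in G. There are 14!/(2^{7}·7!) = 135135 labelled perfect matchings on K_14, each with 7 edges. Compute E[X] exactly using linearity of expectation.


K_14 has 14!/(2^{7}·7!) = 135135 labelled perfect matchings.
For each such perfect matching H, let X_H = 1 if all 7 edges of H are present in G. Then P[X_H = 1] = p^{7} = (9/14)^{7} = 4782969/105413504.
By linearity: E[X] = Σ_H E[X_H] = 135135 · p^{7} = 135135 · 4782969/105413504 = 92335216545/15059072.
Numerically: E[X] ≈ 6132.

E[X] = 135135 · (9/14)^{7} = 92335216545/15059072 ≈ 6132.


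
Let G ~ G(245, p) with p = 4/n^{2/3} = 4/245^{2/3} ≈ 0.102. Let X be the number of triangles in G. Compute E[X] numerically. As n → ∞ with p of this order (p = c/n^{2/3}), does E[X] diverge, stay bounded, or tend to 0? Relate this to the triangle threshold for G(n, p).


Number of potential triangles: C(245, 3) = 2421090.
Each occurs with probability p³ ≈ (0.102)³ ≈ 1.06622e-03.
By linearity: E[X] = C(245, 3)·p³ ≈ 2421090 · 1.06622e-03 ≈ 2581.420.
Since α = 2/3 < 1, p = c/n^{2/3} ≫ 1/n is above the triangle threshold p ~ 1/n. Asymptotically E[X] ~ (c³/6)·n^{3(1−α)} = (4³/6)·n^{1} → ∞; triangles are abundant w.h.p.

E[X] ≈ 2581.420; in regime p = Θ(1/n^{2/3}) E[X] diverges (above the triangle threshold p ~ 1/n).


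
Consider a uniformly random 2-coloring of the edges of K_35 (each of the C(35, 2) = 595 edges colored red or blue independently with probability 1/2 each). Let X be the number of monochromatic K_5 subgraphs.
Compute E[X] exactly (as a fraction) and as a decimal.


Let X = Σ_S X_S over the C(35, 5) = 324632 subsets S of size 5, where X_S = 1 if the K_5 on S is monochromatic.
For a fixed S, the K_5 on S has C(5, 2) = 10 edges. P[all 10 edges red] = (1/2)^10, and likewise for blue, so P[monochromatic] = 2·(1/2)^10 = 2^{1 − 10} = 1/512.
By linearity: E[X] = C(35, 5) · 2^{1 − 10} = 324632 · 1/512 = 40579/64.
Numerically: E[X] ≈ 634.04688.

E[X] = C(35,5)·2^(1−C(5,2)) = 40579/64 ≈ 634.04688.


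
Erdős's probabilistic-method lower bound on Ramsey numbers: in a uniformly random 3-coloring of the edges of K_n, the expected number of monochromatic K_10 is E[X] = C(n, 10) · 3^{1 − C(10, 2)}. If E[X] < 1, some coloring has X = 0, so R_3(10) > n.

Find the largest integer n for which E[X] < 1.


We need C(n, 10) · 3^{1 − 45} < 1, i.e. C(n, 10) < 3^{45 − 1} = 984770902183611232881.
Check values of n near the boundary:
  n = 571: C(571, 10) = 937951290893172842001; 937951290893172842001 < 984770902183611232881? YES
  n = 572: C(572, 10) = 954640815642161682606; 954640815642161682606 < 984770902183611232881? YES
  n = 573: C(573, 10) = 971597135635805762226; 971597135635805762226 < 984770902183611232881? YES
  n = 574: C(574, 10) = 988824035203816502691; 988824035203816502691 < 984770902183611232881? NO
  n = 575: C(575, 10) = 1006325345561406175305; 1006325345561406175305 < 984770902183611232881? NO
The largest n with C(n, 10) < 984770902183611232881 is n = 573 (where E[X] = 35985079097622435638/36472996377170786403 ≈ 0.987). Hence R_3(10) > 573, i.e. R_3(10) ≥ 574.

Largest n = 573; hence R_3(10) > 573.


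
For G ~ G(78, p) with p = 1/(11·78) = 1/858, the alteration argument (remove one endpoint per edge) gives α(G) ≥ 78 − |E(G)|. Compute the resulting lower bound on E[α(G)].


E[|E(G)|] = C(78, 2)·p = 3003 · (1/858) = 7/2.
E[α(G)] ≥ n − E[|E(G)|] = 78 − 7/2 = 149/2.
Numerically: ≈ 74.500.
(This is only a lower bound; the true E[α(G)] may be larger.)

E[α(G)] ≥ 149/2 ≈ 74.500.


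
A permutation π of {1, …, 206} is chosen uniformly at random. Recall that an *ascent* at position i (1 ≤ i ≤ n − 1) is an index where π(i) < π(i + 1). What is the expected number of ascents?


Write X = Σ X_I over i = 1, …, 205, with X_I the indicator of one ascent.
There are 205 indicators.
For each fixed i, the pair (π(i), π(i+1)) is a uniformly random ordered pair of distinct values from {1, …, 206}; by symmetry P[π(i) < π(i+1)] = 1/2.
By linearity: E[X] = 205 · (1/2) = (206 − 1) · (1/2) = 205/2 ≈ 102.5000.

E[X] = 205/2 = 102.5000.


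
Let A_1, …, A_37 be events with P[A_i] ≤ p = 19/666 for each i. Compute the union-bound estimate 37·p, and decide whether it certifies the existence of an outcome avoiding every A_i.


Union bound: P[∪_{i=1}^{37} A_i] ≤ Σ_i P[A_i] ≤ 37·p = 37·(19/666) = 19/18.
Numerically: 19/18 ≈ 1.0555556.
Is 19/18 < 1? NO.
Since the bound 19/18 is ≥ 1, the union bound is uninformative here; it does NOT by itself certify existence.

37·p = 19/18 ≈ 1.0555556; existence NOT certified by the union bound.


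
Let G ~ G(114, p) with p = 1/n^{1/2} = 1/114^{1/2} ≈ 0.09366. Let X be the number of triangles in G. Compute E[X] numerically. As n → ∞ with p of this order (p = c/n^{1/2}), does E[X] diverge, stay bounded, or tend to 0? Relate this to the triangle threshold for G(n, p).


Number of potential triangles: C(114, 3) = 240464.
Each occurs with probability p³ ≈ (0.09366)³ ≈ 8.215665e-04.
By linearity: E[X] = C(114, 3)·p³ ≈ 240464 · 8.215665e-04 ≈ 197.5572.
Since α = 1/2 < 1, p = c/n^{1/2} ≫ 1/n is above the triangle threshold p ~ 1/n. Asymptotically E[X] ~ (c³/6)·n^{3(1−α)} = (1³/6)·n^{1.5} → ∞; triangles are abundant w.h.p.

E[X] ≈ 197.5572; in regime p = Θ(1/n^{1/2}) E[X] diverges (above the triangle threshold p ~ 1/n).


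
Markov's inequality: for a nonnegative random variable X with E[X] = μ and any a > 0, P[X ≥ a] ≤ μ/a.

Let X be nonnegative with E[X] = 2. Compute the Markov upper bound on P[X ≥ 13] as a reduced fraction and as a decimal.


μ = E[X] = 2, a = 13.
Markov: P[X ≥ 13] ≤ μ/a = (2)/13 = 2/13.
Numerically: ≈ 0.153846.
(Since a = 13 > μ = 2.000000, the bound 2/13 is < 1 and informative.)

P[X ≥ 13] ≤ 2/13 ≈ 0.153846.


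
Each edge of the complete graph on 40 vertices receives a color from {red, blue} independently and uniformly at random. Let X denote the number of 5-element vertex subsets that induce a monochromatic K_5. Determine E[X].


Let X = Σ_S X_S over the C(40, 5) = 658008 subsets S of size 5, where X_S = 1 if the K_5 on S is monochromatic.
For a fixed S, the K_5 on S has C(5, 2) = 10 edges. P[all 10 edges red] = (1/2)^10, and likewise for blue, so P[monochromatic] = 2·(1/2)^10 = 2^{1 − 10} = 1/512.
Summing: E[X] = C(40, 5) · 2^{1 − 10} = 658008 · 1/512 = 82251/64.
Numerically: E[X] ≈ 1285.1719.

E[X] = C(40,5)·2^(1−C(5,2)) = 82251/64 ≈ 1285.1719.


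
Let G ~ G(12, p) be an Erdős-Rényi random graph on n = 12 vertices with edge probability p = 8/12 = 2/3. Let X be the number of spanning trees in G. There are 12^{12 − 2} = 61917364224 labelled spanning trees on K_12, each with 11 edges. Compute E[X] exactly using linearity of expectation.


K_12 has 12^{12 − 2} = 61917364224 labelled spanning trees.
For each such spanning tree H, let X_H = 1 if all 11 edges of H are present in G. Then P[X_H = 1] = p^{11} = (2/3)^{11} = 2048/177147.
Summing the indicators: E[X] = Σ_H E[X_H] = 61917364224 · p^{11} = 61917364224 · 2048/177147 = 2147483648/3.
Numerically: E[X] ≈ 7.158e+08.

E[X] = 61917364224 · (2/3)^{11} = 2147483648/3 ≈ 7.158e+08.


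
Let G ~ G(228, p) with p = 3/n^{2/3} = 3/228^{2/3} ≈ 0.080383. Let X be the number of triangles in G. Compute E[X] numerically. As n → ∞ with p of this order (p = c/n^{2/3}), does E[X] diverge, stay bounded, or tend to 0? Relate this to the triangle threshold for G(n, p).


Number of potential triangles: C(228, 3) = 1949476.
Each occurs with probability p³ ≈ (0.080383)³ ≈ 5.1939058e-04.
By linearity: E[X] = C(228, 3)·p³ ≈ 1949476 · 5.1939058e-04 ≈ 1012.53947.
Since α = 2/3 < 1, p = c/n^{2/3} ≫ 1/n is above the triangle threshold p ~ 1/n. Asymptotically E[X] ~ (c³/6)·n^{3(1−α)} = (3³/6)·n^{1} → ∞; triangles are abundant w.h.p.

E[X] ≈ 1012.53947; in regime p = Θ(1/n^{2/3}) E[X] diverges (above the triangle threshold p ~ 1/n).
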